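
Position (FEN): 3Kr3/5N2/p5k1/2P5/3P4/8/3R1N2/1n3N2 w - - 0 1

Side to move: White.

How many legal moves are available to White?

White to move; king on d8.
In check: yes, from the black rook on e8.
Legal moves: Kxe8, Kd7, Kc7.
Count: 3.

3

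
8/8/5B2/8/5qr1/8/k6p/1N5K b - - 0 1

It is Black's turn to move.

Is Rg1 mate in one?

After Rg1: white king on h1; in check: yes, from the black rook on g1.
King squares — g1: attacked by Ph2; g2: attacked by Rg1; h2: attacked by Qf4.
White has no legal moves → checkmate.

yes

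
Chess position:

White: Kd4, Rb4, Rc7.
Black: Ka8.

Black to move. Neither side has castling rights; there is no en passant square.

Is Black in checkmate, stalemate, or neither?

Black to move; black king on a8.
In check: no.
King squares — a7: attacked by Rc7; b7: attacked by Rb4; b8: attacked by Rb4.
Legal moves for Black: none.
Not in check and no legal moves → stalemate.

stalemate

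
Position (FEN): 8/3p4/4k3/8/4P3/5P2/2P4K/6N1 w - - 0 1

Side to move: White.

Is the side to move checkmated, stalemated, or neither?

neither

White to move; white king on h2.
In check: no.
Legal moves for White: Kh3, Kg3, Kg2, Kh1, Nh3, Ne2, e5, f4, c3, c4.
White has 10 legal moves and is not in check → neither.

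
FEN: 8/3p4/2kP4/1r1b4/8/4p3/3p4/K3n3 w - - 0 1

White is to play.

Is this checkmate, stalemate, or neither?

White to move; white king on a1.
In check: no.
King squares — b1: attacked by Rb5; a2: attacked by Bd5; b2: attacked by Rb5.
Legal moves for White: none.
Not in check and no legal moves → stalemate.

stalemate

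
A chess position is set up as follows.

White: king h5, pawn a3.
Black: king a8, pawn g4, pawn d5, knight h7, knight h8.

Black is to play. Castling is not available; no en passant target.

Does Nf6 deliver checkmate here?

After Nf6: white king on h5; in check: yes, from the black knight on f6.
White has 3 legal replies: Kh6, Kg5, Kh4.
In check but a legal move exists → not checkmate.

no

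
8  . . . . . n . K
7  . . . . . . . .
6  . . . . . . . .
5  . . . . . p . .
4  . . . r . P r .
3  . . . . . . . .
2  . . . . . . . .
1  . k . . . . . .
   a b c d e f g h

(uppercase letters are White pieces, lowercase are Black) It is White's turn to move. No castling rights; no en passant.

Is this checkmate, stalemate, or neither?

White to move; white king on h8.
In check: no.
King squares — g7: attacked by Rg4; h7: attacked by Nf8; g8: attacked by Rg4.
Legal moves for White: none.
Not in check and no legal moves → stalemate.

stalemate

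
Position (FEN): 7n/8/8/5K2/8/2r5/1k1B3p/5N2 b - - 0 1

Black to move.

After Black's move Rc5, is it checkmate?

After Rc5: white king on f5; in check: yes, from the black rook on c5.
White has 5 legal replies: Kf6, Ke6, Kg4, Kf4, Ke4.
In check but a legal move exists → not checkmate.

no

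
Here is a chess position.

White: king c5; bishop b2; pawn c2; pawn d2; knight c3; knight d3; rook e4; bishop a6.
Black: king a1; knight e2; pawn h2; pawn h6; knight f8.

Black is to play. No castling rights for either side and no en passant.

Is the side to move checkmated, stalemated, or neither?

Black to move; black king on a1.
In check: yes, from the white bishop on b2.
King squares — b1: attacked by Nc3; a2: attacked by Nc3; b2: attacked by Nd3.
Legal moves for Black: none.
In check with no legal moves → checkmate.

checkmate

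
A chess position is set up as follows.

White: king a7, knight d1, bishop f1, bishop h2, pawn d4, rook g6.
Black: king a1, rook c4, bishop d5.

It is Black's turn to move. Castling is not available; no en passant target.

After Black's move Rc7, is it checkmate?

no

After Rc7: white king on a7; in check: yes, from the black rook on c7.
White has 4 legal replies: Kb8, Kb6, Ka6, Bxc7.
In check but a legal move exists → not checkmate.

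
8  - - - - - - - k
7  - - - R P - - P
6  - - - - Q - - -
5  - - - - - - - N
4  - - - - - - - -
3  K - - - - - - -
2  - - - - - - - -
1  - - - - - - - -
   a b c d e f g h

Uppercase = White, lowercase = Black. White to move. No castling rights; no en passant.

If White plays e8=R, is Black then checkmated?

After e8=R: black king on h8; in check: yes, from the white rook on e8.
King squares — g7: attacked by Nh5; h7: attacked by Rd7; g8: attacked by Qe6.
Black has no legal moves → checkmate.

yes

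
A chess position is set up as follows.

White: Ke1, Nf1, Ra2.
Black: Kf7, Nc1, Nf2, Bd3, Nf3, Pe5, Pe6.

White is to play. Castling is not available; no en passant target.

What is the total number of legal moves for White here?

1

White to move; king on e1.
In check: yes, from the black knight on f3.
Legal moves: Kxf2.
Count: 1.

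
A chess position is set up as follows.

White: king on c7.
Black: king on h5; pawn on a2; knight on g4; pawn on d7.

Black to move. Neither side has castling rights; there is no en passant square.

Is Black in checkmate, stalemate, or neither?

neither

Black to move; black king on h5.
In check: no.
Legal moves for Black: Kh6, Kg6, Kg5, Kh4, Nh6, Nf6, Ne5, Ne3, Nh2, Nf2, d6, a1=Q, a1=R, a1=B, a1=N, d5.
Black has 16 legal moves and is not in check → neither.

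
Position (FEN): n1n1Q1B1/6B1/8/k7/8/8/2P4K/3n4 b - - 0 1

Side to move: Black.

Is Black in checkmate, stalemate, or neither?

Black to move; black king on a5.
In check: no.
Legal moves for Black: Ne7, Na7, Nd6, Ncb6, Nc7, Nab6, Kb6, Ka6, Kb4, Ne3, Nc3, Nf2, Nb2.
Black has 13 legal moves and is not in check → neither.

neither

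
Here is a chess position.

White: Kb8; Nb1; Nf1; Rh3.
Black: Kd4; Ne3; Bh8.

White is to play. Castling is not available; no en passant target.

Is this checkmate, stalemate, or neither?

White to move; white king on b8.
In check: no.
Legal moves for White include: Kc8, Ka8, Kc7, Kb7, Ka7, Rxh8, Rh7, Rh6, Rh5, Rh4+, Rg3, Rf3, Rxe3, Rh2, Rh1, Ng3, Nxe3, Nh2, ... (list truncated; more exist).
White has legal moves and is not in check → neither.

neither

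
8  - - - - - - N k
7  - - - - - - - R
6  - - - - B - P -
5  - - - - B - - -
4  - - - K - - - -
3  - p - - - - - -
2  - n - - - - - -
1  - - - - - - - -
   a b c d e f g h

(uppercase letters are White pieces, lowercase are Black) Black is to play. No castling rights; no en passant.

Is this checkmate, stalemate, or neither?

checkmate

Black to move; black king on h8.
In check: yes, from the white bishop on e5 and the white rook on h7.
King squares — g7: attacked by Be5; h7: attacked by Pg6; g8: attacked by Be6.
Legal moves for Black: none.
In check with no legal moves → checkmate.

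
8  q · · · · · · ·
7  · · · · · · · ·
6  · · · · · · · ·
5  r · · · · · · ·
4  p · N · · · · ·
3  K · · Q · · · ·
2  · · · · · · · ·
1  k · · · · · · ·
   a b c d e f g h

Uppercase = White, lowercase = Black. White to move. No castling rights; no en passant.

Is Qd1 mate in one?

yes

After Qd1: black king on a1; in check: yes, from the white queen on d1.
King squares — b1: attacked by Qd1; a2: attacked by Ka3; b2: attacked by Ka3.
Black has no legal moves → checkmate.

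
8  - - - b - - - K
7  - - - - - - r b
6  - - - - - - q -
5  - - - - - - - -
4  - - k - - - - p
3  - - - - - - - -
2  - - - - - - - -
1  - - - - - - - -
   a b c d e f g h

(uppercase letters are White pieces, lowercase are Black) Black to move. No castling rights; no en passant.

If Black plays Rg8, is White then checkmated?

yes

After Rg8: white king on h8; in check: yes, from the black rook on g8.
King squares — g7: attacked by Qg6; h7: attacked by Qg6; g8: attacked by Qg6.
White has no legal moves → checkmate.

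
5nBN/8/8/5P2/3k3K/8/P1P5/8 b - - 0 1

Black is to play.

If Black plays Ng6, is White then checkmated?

no

After Ng6: white king on h4; in check: yes, from the black knight on g6.
White has 7 legal replies: Kh5, Kg5, Kg4, Kh3, Kg3, Nxg6, fxg6.
In check but a legal move exists → not checkmate.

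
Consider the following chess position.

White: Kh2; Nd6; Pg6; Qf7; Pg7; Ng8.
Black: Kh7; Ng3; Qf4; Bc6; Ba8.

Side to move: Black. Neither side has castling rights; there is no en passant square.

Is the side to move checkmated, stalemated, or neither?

checkmate

Black to move; black king on h7.
In check: yes, from the white pawn on g6.
King squares — g6: attacked by Qf7; h6: attacked by Ng8; g7: attacked by Qf7; g8: attacked by Qf7; h8: attacked by Pg7.
Legal moves for Black: none.
In check with no legal moves → checkmate.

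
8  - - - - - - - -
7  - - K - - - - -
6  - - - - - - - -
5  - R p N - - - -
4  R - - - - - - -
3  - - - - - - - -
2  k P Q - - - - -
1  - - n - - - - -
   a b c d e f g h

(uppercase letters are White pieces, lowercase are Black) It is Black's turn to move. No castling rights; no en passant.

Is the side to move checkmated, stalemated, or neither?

checkmate

Black to move; black king on a2.
In check: yes, from the white rook on a4.
King squares — a1: attacked by Ra4; b1: attacked by Qc2; b2: attacked by Qc2; a3: attacked by Pb2; b3: attacked by Qc2.
Legal moves for Black: none.
In check with no legal moves → checkmate.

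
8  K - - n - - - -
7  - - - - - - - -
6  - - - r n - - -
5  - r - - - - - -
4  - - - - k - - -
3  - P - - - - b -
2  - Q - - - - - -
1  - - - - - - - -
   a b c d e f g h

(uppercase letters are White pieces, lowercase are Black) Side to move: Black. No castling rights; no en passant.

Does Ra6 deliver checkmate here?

yes

After Ra6: white king on a8; in check: yes, from the black rook on a6.
King squares — a7: attacked by Ra6; b7: attacked by Rb5; b8: attacked by Bg3.
White has no legal moves → checkmate.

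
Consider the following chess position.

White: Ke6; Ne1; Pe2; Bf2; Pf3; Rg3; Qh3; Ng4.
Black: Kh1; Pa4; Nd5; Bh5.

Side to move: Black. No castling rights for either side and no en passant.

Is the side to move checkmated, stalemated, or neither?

checkmate

Black to move; black king on h1.
In check: yes, from the white queen on h3.
King squares — g1: attacked by Bf2; g2: attacked by Ne1; h2: attacked by Qh3.
Legal moves for Black: none.
In check with no legal moves → checkmate.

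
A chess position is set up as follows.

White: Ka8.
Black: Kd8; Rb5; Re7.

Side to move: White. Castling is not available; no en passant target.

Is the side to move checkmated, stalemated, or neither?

White to move; white king on a8.
In check: no.
King squares — a7: attacked by Re7; b7: attacked by Rb5; b8: attacked by Rb5.
Legal moves for White: none.
Not in check and no legal moves → stalemate.

stalemate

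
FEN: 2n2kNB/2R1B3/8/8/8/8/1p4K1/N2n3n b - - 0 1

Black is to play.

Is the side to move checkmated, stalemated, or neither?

Black to move; black king on f8.
In check: yes, from the white bishop on e7.
King squares — e7: attacked by Rc7; f7: available; g7: attacked by Bh8; e8: available; g8: available.
Legal moves for Black: Kxg8, Ke8, Kf7, Nxe7.
Black is in check but has 4 legal moves → neither.

neither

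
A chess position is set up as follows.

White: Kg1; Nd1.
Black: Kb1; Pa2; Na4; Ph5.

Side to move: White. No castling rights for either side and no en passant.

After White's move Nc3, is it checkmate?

After Nc3: black king on b1; in check: yes, from the white knight on c3.
Black has 5 legal replies: Kc2, Kb2, Kc1, Ka1, Nxc3.
In check but a legal move exists → not checkmate.

no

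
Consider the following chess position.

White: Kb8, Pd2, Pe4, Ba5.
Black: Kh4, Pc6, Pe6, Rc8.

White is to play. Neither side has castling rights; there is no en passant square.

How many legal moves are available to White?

White to move; king on b8.
In check: yes, from the black rook on c8.
Legal moves: Kxc8, Kb7, Ka7.
Count: 3.

3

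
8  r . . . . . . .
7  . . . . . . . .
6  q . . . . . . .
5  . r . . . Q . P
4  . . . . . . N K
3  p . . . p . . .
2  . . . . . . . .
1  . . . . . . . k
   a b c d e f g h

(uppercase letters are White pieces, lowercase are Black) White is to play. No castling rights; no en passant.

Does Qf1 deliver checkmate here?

After Qf1: black king on h1; in check: yes, from the white queen on f1.
King squares — g1: attacked by Qf1; g2: attacked by Qf1; h2: attacked by Ng4.
Black has no legal moves → checkmate.

yes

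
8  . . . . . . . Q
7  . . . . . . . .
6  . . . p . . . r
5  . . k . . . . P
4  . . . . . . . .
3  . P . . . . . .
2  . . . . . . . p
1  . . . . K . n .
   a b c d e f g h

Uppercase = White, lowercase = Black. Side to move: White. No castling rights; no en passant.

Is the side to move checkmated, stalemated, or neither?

White to move; white king on e1.
In check: no.
Legal moves for White include: Qg8, Qf8, Qe8, Qd8, Qc8+, Qb8, Qa8, Qh7, Qg7, Qxh6, Qf6, Qe5+, Qd4+, Qc3+, Qb2, Qa1, Kf2, Kd2, ... (list truncated; more exist).
White has legal moves and is not in check → neither.

neither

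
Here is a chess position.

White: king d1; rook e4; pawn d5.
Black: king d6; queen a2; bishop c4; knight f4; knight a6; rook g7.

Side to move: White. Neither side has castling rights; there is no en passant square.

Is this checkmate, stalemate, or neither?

White to move; white king on d1.
In check: no.
Legal moves for White: Re8, Re7, Re6+, Re5, Rxf4, Rd4, Rxc4, Re3, Re2, Re1, Ke1, Kc1.
White has 12 legal moves and is not in check → neither.

neither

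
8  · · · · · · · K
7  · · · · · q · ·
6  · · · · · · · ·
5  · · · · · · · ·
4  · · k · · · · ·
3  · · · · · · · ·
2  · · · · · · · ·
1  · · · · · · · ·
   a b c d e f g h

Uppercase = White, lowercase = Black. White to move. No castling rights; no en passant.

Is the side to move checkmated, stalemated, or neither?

stalemate

White to move; white king on h8.
In check: no.
King squares — g7: attacked by Qf7; h7: attacked by Qf7; g8: attacked by Qf7.
Legal moves for White: none.
Not in check and no legal moves → stalemate.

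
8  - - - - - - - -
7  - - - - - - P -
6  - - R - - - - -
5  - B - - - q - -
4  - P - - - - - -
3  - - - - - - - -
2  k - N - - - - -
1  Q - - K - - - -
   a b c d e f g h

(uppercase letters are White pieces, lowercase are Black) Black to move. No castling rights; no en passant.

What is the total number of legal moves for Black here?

1

Black to move; king on a2.
In check: yes, from the white queen on a1.
Legal moves: Kb3.
Count: 1.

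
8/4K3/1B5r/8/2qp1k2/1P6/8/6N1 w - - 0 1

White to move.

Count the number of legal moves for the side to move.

15

White to move; king on e7.
In check: no.
Legal moves: Kf8, Ke8, Kd8, Kd7, Bd8, Bc7+, Ba7, Bc5, Ba5, Bxd4, Nh3+, Nf3, Ne2+, bxc4, b4.
Count: 15.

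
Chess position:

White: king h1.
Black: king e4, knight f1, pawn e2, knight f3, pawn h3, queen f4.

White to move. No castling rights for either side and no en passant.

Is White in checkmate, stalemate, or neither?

stalemate

White to move; white king on h1.
In check: no.
King squares — g1: attacked by Nf3; g2: attacked by Ph3; h2: attacked by Nf1.
Legal moves for White: none.
Not in check and no legal moves → stalemate.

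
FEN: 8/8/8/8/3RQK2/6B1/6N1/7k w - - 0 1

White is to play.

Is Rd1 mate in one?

After Rd1: black king on h1; in check: yes, from the white rook on d1.
King squares — g1: attacked by Rd1; g2: attacked by Qe4; h2: attacked by Bg3.
Black has no legal moves → checkmate.

yes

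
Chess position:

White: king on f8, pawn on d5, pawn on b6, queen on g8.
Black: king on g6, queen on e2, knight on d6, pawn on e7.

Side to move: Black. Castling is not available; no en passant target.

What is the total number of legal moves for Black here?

Black to move; king on g6.
In check: yes, from the white queen on g8.
Legal moves: Kh6, Kf6, Kh5, Kf5.
Count: 4.

4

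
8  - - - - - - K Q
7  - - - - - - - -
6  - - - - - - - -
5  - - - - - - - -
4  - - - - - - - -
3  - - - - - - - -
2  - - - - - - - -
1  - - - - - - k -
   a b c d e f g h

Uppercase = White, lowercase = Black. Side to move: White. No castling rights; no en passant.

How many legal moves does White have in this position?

White to move; king on g8.
In check: no.
Legal moves: Qh7, Qg7+, Qh6, Qf6, Qh5, Qe5, Qh4, Qd4+, Qh3, Qc3, Qh2+, Qb2, Qh1+, Qa1+, Kf8, Kh7, Kg7, Kf7.
Count: 18.

18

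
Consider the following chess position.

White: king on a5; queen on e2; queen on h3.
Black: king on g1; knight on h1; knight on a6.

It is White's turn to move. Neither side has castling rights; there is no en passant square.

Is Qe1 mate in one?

After Qe1: black king on g1; in check: yes, from the white queen on e1.
King squares — f1: attacked by Qe1; h1: own knight; f2: attacked by Qe1; g2: attacked by Qh3; h2: attacked by Qh3.
Black has no legal moves → checkmate.

yes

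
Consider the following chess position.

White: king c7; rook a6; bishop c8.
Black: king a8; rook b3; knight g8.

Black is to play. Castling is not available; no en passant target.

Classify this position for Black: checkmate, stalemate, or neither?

Black to move; black king on a8.
In check: yes, from the white rook on a6.
King squares — a7: attacked by Ra6; b7: attacked by Kc7; b8: attacked by Kc7.
Legal moves for Black: none.
In check with no legal moves → checkmate.

checkmate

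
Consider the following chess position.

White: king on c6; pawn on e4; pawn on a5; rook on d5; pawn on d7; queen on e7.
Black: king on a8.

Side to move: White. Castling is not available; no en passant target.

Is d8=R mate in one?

yes

After d8=R: black king on a8; in check: yes, from the white rook on d8.
King squares — a7: attacked by Qe7; b7: attacked by Kc6; b8: attacked by Rd8.
Black has no legal moves → checkmate.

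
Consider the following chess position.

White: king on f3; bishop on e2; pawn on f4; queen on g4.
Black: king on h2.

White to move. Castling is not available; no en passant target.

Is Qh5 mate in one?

After Qh5: black king on h2; in check: yes, from the white queen on h5.
Black has 1 legal reply: Kg1.
In check but a legal move exists → not checkmate.

no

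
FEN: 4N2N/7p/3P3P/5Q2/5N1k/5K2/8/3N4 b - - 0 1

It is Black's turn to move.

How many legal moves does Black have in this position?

0

Black to move; king on h4.
In check: no.
Legal moves: none.
Count: 0.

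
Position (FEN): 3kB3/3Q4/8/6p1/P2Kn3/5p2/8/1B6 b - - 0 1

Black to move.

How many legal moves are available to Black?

0

Black to move; king on d8.
In check: yes, from the white queen on d7.
Legal moves: none.
Count: 0.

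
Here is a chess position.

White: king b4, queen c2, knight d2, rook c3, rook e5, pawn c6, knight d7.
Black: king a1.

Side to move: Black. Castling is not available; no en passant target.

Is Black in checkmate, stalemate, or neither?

stalemate

Black to move; black king on a1.
In check: no.
King squares — b1: attacked by Qc2; a2: attacked by Qc2; b2: attacked by Qc2.
Legal moves for Black: none.
Not in check and no legal moves → stalemate.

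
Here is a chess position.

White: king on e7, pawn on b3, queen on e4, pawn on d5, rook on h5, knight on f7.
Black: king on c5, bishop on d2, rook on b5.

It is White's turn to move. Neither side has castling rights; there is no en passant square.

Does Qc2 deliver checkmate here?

After Qc2: black king on c5; in check: yes, from the white queen on c2.
Black has 4 legal replies: Kb6, Kd4, Kb4, Bc3.
In check but a legal move exists → not checkmate.

no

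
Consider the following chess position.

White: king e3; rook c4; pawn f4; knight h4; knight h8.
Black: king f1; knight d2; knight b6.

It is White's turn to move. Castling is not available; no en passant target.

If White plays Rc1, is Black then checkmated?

After Rc1: black king on f1; in check: yes, from the white rook on c1.
King squares — e1: attacked by Rc1; g1: attacked by Rc1; e2: attacked by Ke3; f2: attacked by Ke3; g2: attacked by Nh4.
Black has no legal moves → checkmate.

yes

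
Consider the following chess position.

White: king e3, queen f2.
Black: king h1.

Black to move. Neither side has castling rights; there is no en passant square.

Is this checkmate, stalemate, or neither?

Black to move; black king on h1.
In check: no.
King squares — g1: attacked by Qf2; g2: attacked by Qf2; h2: attacked by Qf2.
Legal moves for Black: none.
Not in check and no legal moves → stalemate.

stalemate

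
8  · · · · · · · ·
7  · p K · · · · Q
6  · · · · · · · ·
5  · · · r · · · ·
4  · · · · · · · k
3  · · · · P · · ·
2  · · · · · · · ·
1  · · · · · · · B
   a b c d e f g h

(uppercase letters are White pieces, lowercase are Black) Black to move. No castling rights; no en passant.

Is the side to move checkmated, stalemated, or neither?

neither

Black to move; black king on h4.
In check: yes, from the white queen on h7.
King squares — g3: available; h3: attacked by Qh7; g4: available; g5: available; h5: attacked by Qh7.
Legal moves for Black: Kg5, Kg4, Kg3, Rh5.
Black is in check but has 4 legal moves → neither.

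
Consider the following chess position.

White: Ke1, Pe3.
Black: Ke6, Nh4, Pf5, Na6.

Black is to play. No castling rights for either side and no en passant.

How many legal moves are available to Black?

15

Black to move; king on e6.
In check: no.
Legal moves: Kf7, Ke7, Kd7, Kf6, Kd6, Ke5, Kd5, Nb8, Nc7, Nc5, Nb4, Ng6, Nf3+, Ng2+, f4.
Count: 15.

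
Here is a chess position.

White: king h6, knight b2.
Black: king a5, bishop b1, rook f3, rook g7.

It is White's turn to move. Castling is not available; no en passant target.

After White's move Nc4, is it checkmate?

After Nc4: black king on a5; in check: yes, from the white knight on c4.
Black has 4 legal replies: Ka6, Kb5, Kb4, Ka4.
In check but a legal move exists → not checkmate.

no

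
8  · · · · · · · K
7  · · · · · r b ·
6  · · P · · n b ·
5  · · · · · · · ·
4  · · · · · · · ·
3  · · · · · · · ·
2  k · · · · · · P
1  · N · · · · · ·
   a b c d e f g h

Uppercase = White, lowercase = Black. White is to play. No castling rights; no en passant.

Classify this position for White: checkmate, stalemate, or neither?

White to move; white king on h8.
In check: yes, from the black bishop on g7.
King squares — g7: attacked by Rf7; h7: attacked by Nf6; g8: attacked by Nf6.
Legal moves for White: none.
In check with no legal moves → checkmate.

checkmate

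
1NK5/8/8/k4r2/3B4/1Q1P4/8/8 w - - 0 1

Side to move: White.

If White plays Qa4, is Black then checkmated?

no

After Qa4: black king on a5; in check: yes, from the white queen on a4.
Black has 1 legal reply: Kxa4.
In check but a legal move exists → not checkmate.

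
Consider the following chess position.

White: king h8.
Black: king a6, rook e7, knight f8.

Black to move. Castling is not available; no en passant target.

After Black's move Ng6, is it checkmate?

After Ng6: white king on h8; in check: yes, from the black knight on g6.
White has 1 legal reply: Kg8.
In check but a legal move exists → not checkmate.

no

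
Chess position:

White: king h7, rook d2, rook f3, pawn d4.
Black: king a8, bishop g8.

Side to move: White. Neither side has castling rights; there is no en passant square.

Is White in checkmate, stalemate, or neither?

White to move; white king on h7.
In check: yes, from the black bishop on g8.
King squares — g6: available; h6: available; g7: available; g8: available; h8: available.
Legal moves for White: Kh8, Kxg8, Kg7, Kh6, Kg6.
White is in check but has 5 legal moves → neither.

neither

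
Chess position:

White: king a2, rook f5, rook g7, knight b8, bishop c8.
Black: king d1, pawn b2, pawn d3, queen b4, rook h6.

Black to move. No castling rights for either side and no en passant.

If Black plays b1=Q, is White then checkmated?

yes

After b1=Q: white king on a2; in check: yes, from the black queen on b1.
King squares — a1: attacked by Qb1; b1: attacked by Qb4; b2: attacked by Qb1; a3: attacked by Qb4; b3: attacked by Qb1.
White has no legal moves → checkmate.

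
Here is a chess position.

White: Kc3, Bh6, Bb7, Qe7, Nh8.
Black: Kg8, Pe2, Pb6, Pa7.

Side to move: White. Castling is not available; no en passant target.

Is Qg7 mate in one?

After Qg7: black king on g8; in check: yes, from the white queen on g7.
King squares — f7: attacked by Qg7; g7: attacked by Bh6; h7: attacked by Qg7; f8: attacked by Qg7; h8: attacked by Qg7.
Black has no legal moves → checkmate.

yes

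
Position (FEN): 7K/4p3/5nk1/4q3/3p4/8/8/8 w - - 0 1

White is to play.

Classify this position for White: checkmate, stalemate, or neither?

stalemate

White to move; white king on h8.
In check: no.
King squares — g7: attacked by Kg6; h7: attacked by Nf6; g8: attacked by Nf6.
Legal moves for White: none.
Not in check and no legal moves → stalemate.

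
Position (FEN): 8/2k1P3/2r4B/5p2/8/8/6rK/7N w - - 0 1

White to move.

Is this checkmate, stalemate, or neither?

White to move; white king on h2.
In check: yes, from the black rook on g2.
Legal moves for White: Kh3, Kxg2.
White is in check but has 2 legal moves → neither.

neither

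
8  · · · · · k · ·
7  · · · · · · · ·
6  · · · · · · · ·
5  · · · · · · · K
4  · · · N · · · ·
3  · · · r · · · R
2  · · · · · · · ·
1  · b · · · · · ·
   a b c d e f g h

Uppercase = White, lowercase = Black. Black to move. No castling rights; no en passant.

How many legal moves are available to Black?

Black to move; king on f8.
In check: no.
Legal moves: Kg8, Ke8, Kg7, Kf7, Ke7, Rxd4, Rxh3+, Rg3, Rf3, Re3, Rc3, Rb3, Ra3, Rd2, Rd1, Bc2, Ba2.
Count: 17.

17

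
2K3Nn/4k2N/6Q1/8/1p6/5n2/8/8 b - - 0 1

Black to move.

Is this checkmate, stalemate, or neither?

checkmate

Black to move; black king on e7.
In check: yes, from the white knight on g8.
King squares — d6: attacked by Qg6; e6: attacked by Qg6; f6: attacked by Qg6; d7: attacked by Kc8; f7: attacked by Qg6; d8: attacked by Kc8; e8: attacked by Qg6; f8: attacked by Nh7.
Legal moves for Black: none.
In check with no legal moves → checkmate.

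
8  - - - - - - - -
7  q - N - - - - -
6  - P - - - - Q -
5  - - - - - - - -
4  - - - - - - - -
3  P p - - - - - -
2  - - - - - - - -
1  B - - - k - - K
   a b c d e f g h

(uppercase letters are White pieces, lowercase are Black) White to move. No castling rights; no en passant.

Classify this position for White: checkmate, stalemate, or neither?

White to move; white king on h1.
In check: no.
Legal moves for White include: Ne8, Na8, Ne6, Na6, Nd5, Nb5, Qg8, Qe8+, Qh7, Qg7, Qf7, Qh6, Qf6, Qe6+, Qd6, Qc6, Qh5, Qg5, ... (list truncated; more exist).
White has legal moves and is not in check → neither.

neither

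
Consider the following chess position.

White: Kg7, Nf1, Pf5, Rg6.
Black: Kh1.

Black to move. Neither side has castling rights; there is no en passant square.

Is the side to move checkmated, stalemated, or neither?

Black to move; black king on h1.
In check: no.
King squares — g1: attacked by Rg6; g2: attacked by Rg6; h2: attacked by Nf1.
Legal moves for Black: none.
Not in check and no legal moves → stalemate.

stalemate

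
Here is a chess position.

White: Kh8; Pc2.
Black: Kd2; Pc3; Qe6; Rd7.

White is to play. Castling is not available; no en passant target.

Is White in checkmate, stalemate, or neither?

stalemate

White to move; white king on h8.
In check: no.
King squares — g7: attacked by Rd7; h7: attacked by Rd7; g8: attacked by Qe6.
Legal moves for White: none.
Not in check and no legal moves → stalemate.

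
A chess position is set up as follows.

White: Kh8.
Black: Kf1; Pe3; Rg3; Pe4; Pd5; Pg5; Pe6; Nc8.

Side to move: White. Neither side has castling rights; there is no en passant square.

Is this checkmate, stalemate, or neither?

neither

White to move; white king on h8.
In check: no.
Legal moves for White: Kg8, Kh7, Kg7.
White has 3 legal moves and is not in check → neither.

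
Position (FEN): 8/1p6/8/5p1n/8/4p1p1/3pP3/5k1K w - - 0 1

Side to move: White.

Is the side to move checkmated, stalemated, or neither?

White to move; white king on h1.
In check: no.
King squares — g1: attacked by Kf1; g2: attacked by Kf1; h2: attacked by Pg3.
Legal moves for White: none.
Not in check and no legal moves → stalemate.

stalemate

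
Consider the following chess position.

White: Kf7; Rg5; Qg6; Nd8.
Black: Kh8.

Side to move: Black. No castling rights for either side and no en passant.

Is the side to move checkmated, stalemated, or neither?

stalemate

Black to move; black king on h8.
In check: no.
King squares — g7: attacked by Qg6; h7: attacked by Qg6; g8: attacked by Qg6.
Legal moves for Black: none.
Not in check and no legal moves → stalemate.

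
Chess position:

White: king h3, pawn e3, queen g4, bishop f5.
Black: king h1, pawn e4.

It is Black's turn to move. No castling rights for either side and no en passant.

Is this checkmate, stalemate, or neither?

Black to move; black king on h1.
In check: no.
King squares — g1: attacked by Qg4; g2: attacked by Kh3; h2: attacked by Kh3.
Legal moves for Black: none.
Not in check and no legal moves → stalemate.

stalemate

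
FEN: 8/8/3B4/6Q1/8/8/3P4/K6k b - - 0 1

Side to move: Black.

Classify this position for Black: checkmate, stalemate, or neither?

Black to move; black king on h1.
In check: no.
King squares — g1: attacked by Qg5; g2: attacked by Qg5; h2: attacked by Bd6.
Legal moves for Black: none.
Not in check and no legal moves → stalemate.

stalemate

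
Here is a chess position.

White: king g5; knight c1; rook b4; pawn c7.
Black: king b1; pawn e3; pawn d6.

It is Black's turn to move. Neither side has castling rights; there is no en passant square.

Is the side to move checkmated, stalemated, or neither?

Black to move; black king on b1.
In check: yes, from the white rook on b4.
King squares — a1: available; c1: available; a2: attacked by Nc1; b2: attacked by Rb4; c2: available.
Legal moves for Black: Kc2, Kxc1, Ka1.
Black is in check but has 3 legal moves → neither.

neither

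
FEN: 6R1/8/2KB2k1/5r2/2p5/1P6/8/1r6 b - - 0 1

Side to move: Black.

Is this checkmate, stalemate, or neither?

Black to move; black king on g6.
In check: yes, from the white rook on g8.
King squares — f5: own rook; g5: attacked by Rg8; h5: available; f6: available; h6: available; f7: available; g7: attacked by Rg8; h7: available.
Legal moves for Black: Kh7, Kf7, Kh6, Kf6, Kh5.
Black is in check but has 5 legal moves → neither.

neither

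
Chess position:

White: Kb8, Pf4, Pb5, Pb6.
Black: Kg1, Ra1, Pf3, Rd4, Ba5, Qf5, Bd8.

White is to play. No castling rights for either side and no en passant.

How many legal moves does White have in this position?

White to move; king on b8.
In check: no.
Legal moves: Ka8, Kb7, Ka7, b7.
Count: 4.

4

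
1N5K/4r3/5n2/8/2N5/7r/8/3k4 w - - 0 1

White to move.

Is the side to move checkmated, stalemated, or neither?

White to move; white king on h8.
In check: yes, from the black rook on h3.
King squares — g7: attacked by Re7; h7: attacked by Rh3; g8: attacked by Nf6.
Legal moves for White: none.
In check with no legal moves → checkmate.

checkmate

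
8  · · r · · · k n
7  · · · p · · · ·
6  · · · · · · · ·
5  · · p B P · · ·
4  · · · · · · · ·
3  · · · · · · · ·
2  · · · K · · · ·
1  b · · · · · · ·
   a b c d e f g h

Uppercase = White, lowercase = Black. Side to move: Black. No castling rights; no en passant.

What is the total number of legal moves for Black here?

Black to move; king on g8.
In check: yes, from the white bishop on d5.
Legal moves: Kf8, Kh7, Kg7, Nf7.
Count: 4.

4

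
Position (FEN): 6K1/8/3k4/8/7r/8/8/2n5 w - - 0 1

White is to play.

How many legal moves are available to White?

3

White to move; king on g8.
In check: no.
Legal moves: Kf8, Kg7, Kf7.
Count: 3.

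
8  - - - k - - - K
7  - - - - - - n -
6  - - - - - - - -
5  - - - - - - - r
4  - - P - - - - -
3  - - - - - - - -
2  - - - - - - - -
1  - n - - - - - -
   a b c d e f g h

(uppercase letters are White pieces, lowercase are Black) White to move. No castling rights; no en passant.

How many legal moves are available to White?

White to move; king on h8.
In check: yes, from the black rook on h5.
Legal moves: Kg8, Kxg7.
Count: 2.

2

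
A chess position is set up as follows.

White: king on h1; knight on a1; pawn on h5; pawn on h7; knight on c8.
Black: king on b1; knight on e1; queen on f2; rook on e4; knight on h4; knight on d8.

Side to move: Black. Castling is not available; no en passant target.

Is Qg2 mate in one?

After Qg2: white king on h1; in check: yes, from the black queen on g2.
King squares — g1: attacked by Qg2; g2: attacked by Ne1; h2: attacked by Qg2.
White has no legal moves → checkmate.

yes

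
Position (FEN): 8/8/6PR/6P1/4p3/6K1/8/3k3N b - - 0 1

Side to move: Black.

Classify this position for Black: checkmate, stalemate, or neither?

neither

Black to move; black king on d1.
In check: no.
Legal moves for Black: Ke2, Kd2, Kc2, Ke1, Kc1, e3.
Black has 6 legal moves and is not in check → neither.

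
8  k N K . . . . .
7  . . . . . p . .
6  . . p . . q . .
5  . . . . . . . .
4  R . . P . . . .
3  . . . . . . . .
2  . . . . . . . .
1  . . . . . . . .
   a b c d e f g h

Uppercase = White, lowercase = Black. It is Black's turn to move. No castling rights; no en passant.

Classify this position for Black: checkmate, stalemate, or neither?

Black to move; black king on a8.
In check: yes, from the white rook on a4.
King squares — a7: attacked by Ra4; b7: attacked by Kc8; b8: attacked by Kc8.
Legal moves for Black: none.
In check with no legal moves → checkmate.

checkmate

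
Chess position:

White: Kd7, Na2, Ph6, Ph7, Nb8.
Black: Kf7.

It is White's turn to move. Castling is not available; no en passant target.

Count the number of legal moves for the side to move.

White to move; king on d7.
In check: no.
Legal moves: Nc6, Na6, Kd8, Kc8, Kc7, Kd6, Kc6, Nb4, Nc3, Nc1, h8=Q, h8=R, h8=B, h8=N+.
Count: 14.

14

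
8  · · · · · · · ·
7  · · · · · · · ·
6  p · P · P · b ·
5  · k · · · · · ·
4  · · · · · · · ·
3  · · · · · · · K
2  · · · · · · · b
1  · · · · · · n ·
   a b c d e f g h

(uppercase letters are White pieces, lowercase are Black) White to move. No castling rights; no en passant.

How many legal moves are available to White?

White to move; king on h3.
In check: yes, from the black knight on g1.
Legal moves: Kh4, Kg4, Kxh2, Kg2.
Count: 4.

4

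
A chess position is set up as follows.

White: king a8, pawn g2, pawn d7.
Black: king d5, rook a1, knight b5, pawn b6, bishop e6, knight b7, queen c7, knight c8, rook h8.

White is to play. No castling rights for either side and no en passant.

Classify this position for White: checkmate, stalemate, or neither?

White to move; white king on a8.
In check: yes, from the black rook on a1.
King squares — a7: attacked by Ra1; b7: attacked by Qc7; b8: attacked by Qc7.
Legal moves for White: none.
In check with no legal moves → checkmate.

checkmate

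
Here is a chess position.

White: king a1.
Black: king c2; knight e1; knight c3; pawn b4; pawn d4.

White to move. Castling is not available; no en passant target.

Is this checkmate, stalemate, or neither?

White to move; white king on a1.
In check: no.
King squares — b1: attacked by Kc2; a2: attacked by Nc3; b2: attacked by Kc2.
Legal moves for White: none.
Not in check and no legal moves → stalemate.

stalemate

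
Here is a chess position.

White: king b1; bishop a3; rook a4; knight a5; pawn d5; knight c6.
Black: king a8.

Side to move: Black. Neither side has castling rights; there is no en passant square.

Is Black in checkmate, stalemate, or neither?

Black to move; black king on a8.
In check: no.
King squares — a7: attacked by Nc6; b7: attacked by Na5; b8: attacked by Nc6.
Legal moves for Black: none.
Not in check and no legal moves → stalemate.

stalemate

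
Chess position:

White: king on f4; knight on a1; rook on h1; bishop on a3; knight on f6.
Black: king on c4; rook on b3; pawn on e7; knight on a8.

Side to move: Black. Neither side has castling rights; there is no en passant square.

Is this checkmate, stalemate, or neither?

neither

Black to move; black king on c4.
In check: no.
Legal moves for Black include: Nc7, Nb6, Kb5, Kd4, Kd3, Kc3, Rb8, Rb7, Rb6, Rb5, Rb4, Rh3, Rg3, Rf3+, Re3, Rd3, Rc3, Rxa3, ... (list truncated; more exist).
Black has legal moves and is not in check → neither.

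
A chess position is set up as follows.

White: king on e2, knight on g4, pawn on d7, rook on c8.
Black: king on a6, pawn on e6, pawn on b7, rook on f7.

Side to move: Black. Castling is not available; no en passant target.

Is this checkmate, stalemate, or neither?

neither

Black to move; black king on a6.
In check: no.
Legal moves for Black: Rf8, Rh7, Rg7, Re7, Rxd7, Rf6, Rf5, Rf4, Rf3, Rf2+, Rf1, Ka7, Kb6, Kb5, Ka5, b6, e5, b5.
Black has 18 legal moves and is not in check → neither.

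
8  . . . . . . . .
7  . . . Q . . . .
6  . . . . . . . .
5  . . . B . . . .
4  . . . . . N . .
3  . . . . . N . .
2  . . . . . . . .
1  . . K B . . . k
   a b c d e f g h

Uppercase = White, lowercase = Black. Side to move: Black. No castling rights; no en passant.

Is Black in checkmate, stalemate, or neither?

stalemate

Black to move; black king on h1.
In check: no.
King squares — g1: attacked by Nf3; g2: attacked by Nf4; h2: attacked by Nf3.
Legal moves for Black: none.
Not in check and no legal moves → stalemate.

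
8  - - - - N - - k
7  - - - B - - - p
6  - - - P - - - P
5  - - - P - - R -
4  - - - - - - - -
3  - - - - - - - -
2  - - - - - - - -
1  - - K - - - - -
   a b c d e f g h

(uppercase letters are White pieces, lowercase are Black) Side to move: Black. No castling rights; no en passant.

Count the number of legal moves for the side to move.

0

Black to move; king on h8.
In check: no.
Legal moves: none.
Count: 0.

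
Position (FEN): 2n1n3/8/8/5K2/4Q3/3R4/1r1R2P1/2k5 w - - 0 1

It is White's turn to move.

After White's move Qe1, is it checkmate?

After Qe1: black king on c1; in check: yes, from the white queen on e1.
King squares — b1: attacked by Qe1; d1: attacked by Qe1; b2: own rook; c2: attacked by Rd2; d2: attacked by Qe1.
Black has no legal moves → checkmate.

yes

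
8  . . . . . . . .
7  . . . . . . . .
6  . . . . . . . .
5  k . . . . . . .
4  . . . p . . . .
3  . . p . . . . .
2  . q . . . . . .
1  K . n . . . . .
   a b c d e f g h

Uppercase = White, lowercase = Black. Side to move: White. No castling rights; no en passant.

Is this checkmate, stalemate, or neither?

White to move; white king on a1.
In check: yes, from the black queen on b2.
King squares — b1: attacked by Qb2; a2: attacked by Nc1; b2: attacked by Pc3.
Legal moves for White: none.
In check with no legal moves → checkmate.

checkmate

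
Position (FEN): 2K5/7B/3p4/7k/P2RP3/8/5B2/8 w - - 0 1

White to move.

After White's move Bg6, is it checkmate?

no

After Bg6: black king on h5; in check: yes, from the white bishop on g6.
Black has 4 legal replies: Kh6, Kxg6, Kg5, Kg4.
In check but a legal move exists → not checkmate.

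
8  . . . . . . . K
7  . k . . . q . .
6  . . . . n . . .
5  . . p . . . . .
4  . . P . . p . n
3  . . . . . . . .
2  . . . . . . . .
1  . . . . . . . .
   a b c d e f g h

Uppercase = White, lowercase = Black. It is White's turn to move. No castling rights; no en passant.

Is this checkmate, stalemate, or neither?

stalemate

White to move; white king on h8.
In check: no.
King squares — g7: attacked by Ne6; h7: attacked by Qf7; g8: attacked by Qf7.
Legal moves for White: none.
Not in check and no legal moves → stalemate.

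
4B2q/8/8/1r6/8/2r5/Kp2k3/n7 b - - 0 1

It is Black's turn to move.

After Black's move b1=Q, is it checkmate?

yes

After b1=Q: white king on a2; in check: yes, from the black queen on b1.
King squares — a1: attacked by Qb1; b1: attacked by Rb5; b2: attacked by Qb1; a3: attacked by Rc3; b3: attacked by Na1.
White has no legal moves → checkmate.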